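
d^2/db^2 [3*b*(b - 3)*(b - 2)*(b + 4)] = 36*b^2 - 18*b - 84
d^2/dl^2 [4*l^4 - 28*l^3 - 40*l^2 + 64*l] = 48*l^2 - 168*l - 80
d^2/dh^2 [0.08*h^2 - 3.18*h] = 0.160000000000000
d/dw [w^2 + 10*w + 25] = 2*w + 10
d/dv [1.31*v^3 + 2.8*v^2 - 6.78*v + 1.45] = 3.93*v^2 + 5.6*v - 6.78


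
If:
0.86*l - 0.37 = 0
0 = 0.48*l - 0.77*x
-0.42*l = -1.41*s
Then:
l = 0.43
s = 0.13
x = 0.27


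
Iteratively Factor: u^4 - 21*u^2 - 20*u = (u + 4)*(u^3 - 4*u^2 - 5*u) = u*(u + 4)*(u^2 - 4*u - 5) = u*(u - 5)*(u + 4)*(u + 1)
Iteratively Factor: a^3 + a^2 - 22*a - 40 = (a - 5)*(a^2 + 6*a + 8) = (a - 5)*(a + 2)*(a + 4)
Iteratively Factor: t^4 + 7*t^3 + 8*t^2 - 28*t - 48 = (t + 2)*(t^3 + 5*t^2 - 2*t - 24) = (t + 2)*(t + 4)*(t^2 + t - 6) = (t + 2)*(t + 3)*(t + 4)*(t - 2)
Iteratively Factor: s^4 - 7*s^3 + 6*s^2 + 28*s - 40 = (s - 2)*(s^3 - 5*s^2 - 4*s + 20) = (s - 2)^2*(s^2 - 3*s - 10) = (s - 2)^2*(s + 2)*(s - 5)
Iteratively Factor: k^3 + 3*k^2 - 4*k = (k + 4)*(k^2 - k) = k*(k + 4)*(k - 1)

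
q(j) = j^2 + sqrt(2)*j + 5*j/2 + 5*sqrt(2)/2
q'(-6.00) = -8.09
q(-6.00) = 16.05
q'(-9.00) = -14.09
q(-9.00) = 49.31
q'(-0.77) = 2.37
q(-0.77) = 1.11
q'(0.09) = 4.09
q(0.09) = 3.90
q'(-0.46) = 2.99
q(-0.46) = 1.95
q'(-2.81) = -1.71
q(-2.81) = 0.43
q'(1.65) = 7.21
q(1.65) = 12.72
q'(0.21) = 4.33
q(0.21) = 4.40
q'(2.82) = 9.55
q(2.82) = 22.53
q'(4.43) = 12.77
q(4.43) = 40.50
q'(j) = 2*j + sqrt(2) + 5/2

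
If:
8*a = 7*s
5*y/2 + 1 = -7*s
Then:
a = -5*y/16 - 1/8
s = -5*y/14 - 1/7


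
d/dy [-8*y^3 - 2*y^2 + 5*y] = -24*y^2 - 4*y + 5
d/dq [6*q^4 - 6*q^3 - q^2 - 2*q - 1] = 24*q^3 - 18*q^2 - 2*q - 2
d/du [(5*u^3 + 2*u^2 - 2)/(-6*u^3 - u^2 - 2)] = u*(7*u^3 - 66*u - 12)/(36*u^6 + 12*u^5 + u^4 + 24*u^3 + 4*u^2 + 4)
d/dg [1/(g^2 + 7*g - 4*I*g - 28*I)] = (-2*g - 7 + 4*I)/(g^2 + 7*g - 4*I*g - 28*I)^2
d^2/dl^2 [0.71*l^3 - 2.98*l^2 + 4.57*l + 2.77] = 4.26*l - 5.96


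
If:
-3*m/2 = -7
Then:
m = 14/3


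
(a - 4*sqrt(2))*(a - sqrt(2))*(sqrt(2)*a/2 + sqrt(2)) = sqrt(2)*a^3/2 - 5*a^2 + sqrt(2)*a^2 - 10*a + 4*sqrt(2)*a + 8*sqrt(2)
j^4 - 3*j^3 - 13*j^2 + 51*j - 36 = (j - 3)^2*(j - 1)*(j + 4)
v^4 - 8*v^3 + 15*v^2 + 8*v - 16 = (v - 4)^2*(v - 1)*(v + 1)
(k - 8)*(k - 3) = k^2 - 11*k + 24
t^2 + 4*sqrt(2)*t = t*(t + 4*sqrt(2))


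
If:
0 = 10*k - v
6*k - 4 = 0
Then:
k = 2/3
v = 20/3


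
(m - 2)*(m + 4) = m^2 + 2*m - 8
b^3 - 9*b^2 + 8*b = b*(b - 8)*(b - 1)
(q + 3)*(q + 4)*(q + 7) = q^3 + 14*q^2 + 61*q + 84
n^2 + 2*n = n*(n + 2)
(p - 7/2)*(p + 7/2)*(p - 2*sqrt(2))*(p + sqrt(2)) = p^4 - sqrt(2)*p^3 - 65*p^2/4 + 49*sqrt(2)*p/4 + 49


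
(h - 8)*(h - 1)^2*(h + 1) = h^4 - 9*h^3 + 7*h^2 + 9*h - 8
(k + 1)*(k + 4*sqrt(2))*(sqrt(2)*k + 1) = sqrt(2)*k^3 + sqrt(2)*k^2 + 9*k^2 + 4*sqrt(2)*k + 9*k + 4*sqrt(2)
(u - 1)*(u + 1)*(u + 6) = u^3 + 6*u^2 - u - 6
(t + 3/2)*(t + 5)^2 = t^3 + 23*t^2/2 + 40*t + 75/2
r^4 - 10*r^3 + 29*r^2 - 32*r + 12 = (r - 6)*(r - 2)*(r - 1)^2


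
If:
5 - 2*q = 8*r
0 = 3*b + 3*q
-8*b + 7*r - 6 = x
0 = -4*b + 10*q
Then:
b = 0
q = 0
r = 5/8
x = -13/8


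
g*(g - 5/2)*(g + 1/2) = g^3 - 2*g^2 - 5*g/4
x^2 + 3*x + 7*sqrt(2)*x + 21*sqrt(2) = (x + 3)*(x + 7*sqrt(2))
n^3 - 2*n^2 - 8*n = n*(n - 4)*(n + 2)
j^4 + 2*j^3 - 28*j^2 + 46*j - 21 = (j - 3)*(j - 1)^2*(j + 7)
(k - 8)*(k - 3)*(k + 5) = k^3 - 6*k^2 - 31*k + 120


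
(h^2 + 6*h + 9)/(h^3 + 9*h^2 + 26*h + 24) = (h + 3)/(h^2 + 6*h + 8)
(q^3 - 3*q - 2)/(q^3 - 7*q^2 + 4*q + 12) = (q + 1)/(q - 6)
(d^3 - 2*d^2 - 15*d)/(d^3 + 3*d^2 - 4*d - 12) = d*(d - 5)/(d^2 - 4)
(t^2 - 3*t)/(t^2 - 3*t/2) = 2*(t - 3)/(2*t - 3)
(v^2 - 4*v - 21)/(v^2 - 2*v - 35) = (v + 3)/(v + 5)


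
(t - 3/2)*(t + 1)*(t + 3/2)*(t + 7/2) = t^4 + 9*t^3/2 + 5*t^2/4 - 81*t/8 - 63/8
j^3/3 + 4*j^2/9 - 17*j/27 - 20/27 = (j/3 + 1/3)*(j - 4/3)*(j + 5/3)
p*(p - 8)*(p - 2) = p^3 - 10*p^2 + 16*p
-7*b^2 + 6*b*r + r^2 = (-b + r)*(7*b + r)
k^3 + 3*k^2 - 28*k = k*(k - 4)*(k + 7)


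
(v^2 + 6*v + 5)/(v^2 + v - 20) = (v + 1)/(v - 4)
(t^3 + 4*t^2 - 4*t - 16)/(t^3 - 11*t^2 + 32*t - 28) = (t^2 + 6*t + 8)/(t^2 - 9*t + 14)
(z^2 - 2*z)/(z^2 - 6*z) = (z - 2)/(z - 6)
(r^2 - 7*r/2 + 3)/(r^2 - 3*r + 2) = (r - 3/2)/(r - 1)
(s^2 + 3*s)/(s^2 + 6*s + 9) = s/(s + 3)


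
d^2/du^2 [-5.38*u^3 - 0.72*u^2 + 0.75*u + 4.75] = -32.28*u - 1.44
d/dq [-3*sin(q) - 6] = -3*cos(q)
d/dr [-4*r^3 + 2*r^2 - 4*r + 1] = -12*r^2 + 4*r - 4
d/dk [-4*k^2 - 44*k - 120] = -8*k - 44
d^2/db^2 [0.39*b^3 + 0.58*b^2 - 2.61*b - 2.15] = 2.34*b + 1.16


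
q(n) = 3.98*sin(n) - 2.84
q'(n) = 3.98*cos(n)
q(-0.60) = -5.09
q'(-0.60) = 3.28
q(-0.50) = -4.75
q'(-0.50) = 3.49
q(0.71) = -0.25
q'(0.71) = 3.02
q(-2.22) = -6.01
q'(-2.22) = -2.41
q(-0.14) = -3.40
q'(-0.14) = 3.94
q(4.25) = -6.40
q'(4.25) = -1.78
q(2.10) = 0.60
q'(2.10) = -2.01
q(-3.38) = -1.90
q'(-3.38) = -3.87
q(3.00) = -2.28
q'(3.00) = -3.94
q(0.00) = -2.84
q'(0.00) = 3.98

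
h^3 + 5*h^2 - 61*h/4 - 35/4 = (h - 5/2)*(h + 1/2)*(h + 7)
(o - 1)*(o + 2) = o^2 + o - 2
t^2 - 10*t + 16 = (t - 8)*(t - 2)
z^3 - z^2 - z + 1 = (z - 1)^2*(z + 1)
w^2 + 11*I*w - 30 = (w + 5*I)*(w + 6*I)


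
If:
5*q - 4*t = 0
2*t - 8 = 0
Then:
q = 16/5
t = 4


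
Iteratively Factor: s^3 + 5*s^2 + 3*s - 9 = (s - 1)*(s^2 + 6*s + 9) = (s - 1)*(s + 3)*(s + 3)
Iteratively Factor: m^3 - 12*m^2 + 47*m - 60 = (m - 4)*(m^2 - 8*m + 15) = (m - 4)*(m - 3)*(m - 5)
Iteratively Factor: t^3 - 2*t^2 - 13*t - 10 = (t - 5)*(t^2 + 3*t + 2) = (t - 5)*(t + 1)*(t + 2)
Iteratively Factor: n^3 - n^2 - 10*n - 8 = (n + 2)*(n^2 - 3*n - 4) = (n - 4)*(n + 2)*(n + 1)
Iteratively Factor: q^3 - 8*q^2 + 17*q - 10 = (q - 2)*(q^2 - 6*q + 5) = (q - 5)*(q - 2)*(q - 1)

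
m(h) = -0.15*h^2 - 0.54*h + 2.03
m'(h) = -0.3*h - 0.54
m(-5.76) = 0.16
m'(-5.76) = 1.19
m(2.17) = 0.15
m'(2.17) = -1.19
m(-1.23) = 2.47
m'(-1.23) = -0.17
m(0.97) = 1.37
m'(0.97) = -0.83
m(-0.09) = 2.08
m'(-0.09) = -0.51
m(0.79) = 1.51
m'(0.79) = -0.78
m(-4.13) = 1.70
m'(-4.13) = 0.70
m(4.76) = -3.94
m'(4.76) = -1.97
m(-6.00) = -0.13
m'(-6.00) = 1.26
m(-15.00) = -23.62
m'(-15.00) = 3.96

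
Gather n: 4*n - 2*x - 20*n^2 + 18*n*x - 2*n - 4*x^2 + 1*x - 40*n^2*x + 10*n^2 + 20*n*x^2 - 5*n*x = n^2*(-40*x - 10) + n*(20*x^2 + 13*x + 2) - 4*x^2 - x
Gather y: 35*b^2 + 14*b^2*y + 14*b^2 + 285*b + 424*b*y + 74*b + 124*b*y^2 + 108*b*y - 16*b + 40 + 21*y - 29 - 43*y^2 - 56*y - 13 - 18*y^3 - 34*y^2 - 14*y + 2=49*b^2 + 343*b - 18*y^3 + y^2*(124*b - 77) + y*(14*b^2 + 532*b - 49)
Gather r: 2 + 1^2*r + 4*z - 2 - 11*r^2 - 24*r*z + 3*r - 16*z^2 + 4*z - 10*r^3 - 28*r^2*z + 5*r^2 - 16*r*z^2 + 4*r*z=-10*r^3 + r^2*(-28*z - 6) + r*(-16*z^2 - 20*z + 4) - 16*z^2 + 8*z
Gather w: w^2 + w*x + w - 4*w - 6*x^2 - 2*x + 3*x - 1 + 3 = w^2 + w*(x - 3) - 6*x^2 + x + 2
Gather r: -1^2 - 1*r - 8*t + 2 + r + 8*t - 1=0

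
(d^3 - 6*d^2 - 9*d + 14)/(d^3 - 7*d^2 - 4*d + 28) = (d - 1)/(d - 2)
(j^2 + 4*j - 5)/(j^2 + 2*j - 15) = (j - 1)/(j - 3)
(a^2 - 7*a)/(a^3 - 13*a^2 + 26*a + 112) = a/(a^2 - 6*a - 16)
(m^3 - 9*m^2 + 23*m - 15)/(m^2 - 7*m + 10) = (m^2 - 4*m + 3)/(m - 2)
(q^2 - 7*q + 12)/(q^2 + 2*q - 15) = (q - 4)/(q + 5)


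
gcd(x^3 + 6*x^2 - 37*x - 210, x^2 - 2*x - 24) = x - 6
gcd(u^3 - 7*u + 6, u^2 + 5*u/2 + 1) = 1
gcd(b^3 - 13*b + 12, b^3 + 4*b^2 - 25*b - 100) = b + 4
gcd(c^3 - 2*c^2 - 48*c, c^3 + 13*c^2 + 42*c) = c^2 + 6*c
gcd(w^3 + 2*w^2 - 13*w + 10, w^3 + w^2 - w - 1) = w - 1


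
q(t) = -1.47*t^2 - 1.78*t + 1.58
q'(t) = -2.94*t - 1.78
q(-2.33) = -2.25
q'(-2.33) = 5.07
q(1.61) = -5.10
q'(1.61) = -6.51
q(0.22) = 1.12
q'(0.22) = -2.43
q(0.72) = -0.46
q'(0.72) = -3.90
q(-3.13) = -7.25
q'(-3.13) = 7.42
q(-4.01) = -14.92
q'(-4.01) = 10.01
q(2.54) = -12.43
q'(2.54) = -9.25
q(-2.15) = -1.39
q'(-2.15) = 4.54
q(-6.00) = -40.66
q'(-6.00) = 15.86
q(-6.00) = -40.66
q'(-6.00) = 15.86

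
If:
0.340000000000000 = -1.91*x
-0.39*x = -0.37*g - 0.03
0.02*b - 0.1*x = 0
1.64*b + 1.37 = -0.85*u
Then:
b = -0.89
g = -0.27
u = 0.11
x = -0.18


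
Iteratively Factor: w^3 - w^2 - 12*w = (w - 4)*(w^2 + 3*w) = (w - 4)*(w + 3)*(w)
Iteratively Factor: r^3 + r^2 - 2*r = (r + 2)*(r^2 - r) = (r - 1)*(r + 2)*(r)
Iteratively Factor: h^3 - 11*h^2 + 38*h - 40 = (h - 5)*(h^2 - 6*h + 8) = (h - 5)*(h - 2)*(h - 4)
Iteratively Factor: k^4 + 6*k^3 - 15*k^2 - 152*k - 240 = (k + 3)*(k^3 + 3*k^2 - 24*k - 80) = (k + 3)*(k + 4)*(k^2 - k - 20) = (k + 3)*(k + 4)^2*(k - 5)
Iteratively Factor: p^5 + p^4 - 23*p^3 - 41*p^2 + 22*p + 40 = (p - 5)*(p^4 + 6*p^3 + 7*p^2 - 6*p - 8) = (p - 5)*(p + 4)*(p^3 + 2*p^2 - p - 2) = (p - 5)*(p - 1)*(p + 4)*(p^2 + 3*p + 2) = (p - 5)*(p - 1)*(p + 2)*(p + 4)*(p + 1)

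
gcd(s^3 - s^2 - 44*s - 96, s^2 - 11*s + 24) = s - 8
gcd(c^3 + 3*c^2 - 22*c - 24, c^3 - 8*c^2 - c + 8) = c + 1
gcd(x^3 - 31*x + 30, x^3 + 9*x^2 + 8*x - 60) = x + 6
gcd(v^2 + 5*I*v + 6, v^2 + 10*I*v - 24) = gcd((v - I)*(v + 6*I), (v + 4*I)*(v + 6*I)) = v + 6*I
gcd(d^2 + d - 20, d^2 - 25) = d + 5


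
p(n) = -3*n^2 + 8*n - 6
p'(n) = 8 - 6*n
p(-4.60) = -106.28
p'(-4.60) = 35.60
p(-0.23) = -8.00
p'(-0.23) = 9.38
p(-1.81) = -30.31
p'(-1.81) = 18.86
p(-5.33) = -133.87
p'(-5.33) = 39.98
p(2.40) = -4.08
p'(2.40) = -6.40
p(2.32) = -3.59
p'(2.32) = -5.92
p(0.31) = -3.81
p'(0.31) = 6.14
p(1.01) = -0.98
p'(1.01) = 1.94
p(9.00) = -177.00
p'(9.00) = -46.00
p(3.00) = -9.00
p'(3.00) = -10.00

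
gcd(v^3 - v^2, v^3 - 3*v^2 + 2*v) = v^2 - v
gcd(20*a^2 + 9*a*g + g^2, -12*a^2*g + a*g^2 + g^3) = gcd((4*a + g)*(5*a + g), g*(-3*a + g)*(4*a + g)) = 4*a + g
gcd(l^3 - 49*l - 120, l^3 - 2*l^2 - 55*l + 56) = l - 8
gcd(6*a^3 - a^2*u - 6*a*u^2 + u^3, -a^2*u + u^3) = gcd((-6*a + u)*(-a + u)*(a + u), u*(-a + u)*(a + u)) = -a^2 + u^2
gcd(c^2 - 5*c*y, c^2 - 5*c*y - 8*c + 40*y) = -c + 5*y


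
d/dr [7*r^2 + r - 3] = 14*r + 1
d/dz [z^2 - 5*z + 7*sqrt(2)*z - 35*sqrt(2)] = 2*z - 5 + 7*sqrt(2)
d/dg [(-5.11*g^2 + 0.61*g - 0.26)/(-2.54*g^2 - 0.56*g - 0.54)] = (4.411*g^2 + 4.198*g - 0.475)/(6.4516*g^4 + 2.8448*g^3 + 3.0568*g^2 + 0.6048*g + 0.2916)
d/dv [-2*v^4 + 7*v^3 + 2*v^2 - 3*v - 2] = -8*v^3 + 21*v^2 + 4*v - 3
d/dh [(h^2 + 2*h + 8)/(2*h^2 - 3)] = 2*(-2*h^2 - 19*h - 3)/(4*h^4 - 12*h^2 + 9)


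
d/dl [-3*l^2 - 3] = -6*l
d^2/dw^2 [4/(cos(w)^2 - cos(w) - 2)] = 4*(4*sin(w)^4 - 11*sin(w)^2 + 7*cos(w)/4 - 3*cos(3*w)/4 + 1)/(sin(w)^2 + cos(w) + 1)^3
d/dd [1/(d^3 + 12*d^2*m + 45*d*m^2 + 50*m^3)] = 3*(-d^2 - 8*d*m - 15*m^2)/(d^3 + 12*d^2*m + 45*d*m^2 + 50*m^3)^2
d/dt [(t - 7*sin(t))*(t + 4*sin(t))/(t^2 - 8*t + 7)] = ((8 - 2*t)*(t - 7*sin(t))*(t + 4*sin(t)) + (t^2 - 8*t + 7)*(-3*t*cos(t) + 2*t - 3*sin(t) - 28*sin(2*t)))/(t^2 - 8*t + 7)^2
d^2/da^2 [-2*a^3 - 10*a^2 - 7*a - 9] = -12*a - 20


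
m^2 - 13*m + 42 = (m - 7)*(m - 6)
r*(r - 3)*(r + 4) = r^3 + r^2 - 12*r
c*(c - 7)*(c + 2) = c^3 - 5*c^2 - 14*c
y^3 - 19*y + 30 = (y - 3)*(y - 2)*(y + 5)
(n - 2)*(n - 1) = n^2 - 3*n + 2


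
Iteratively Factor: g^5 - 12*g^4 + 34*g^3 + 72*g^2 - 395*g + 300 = (g + 3)*(g^4 - 15*g^3 + 79*g^2 - 165*g + 100) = (g - 1)*(g + 3)*(g^3 - 14*g^2 + 65*g - 100) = (g - 5)*(g - 1)*(g + 3)*(g^2 - 9*g + 20) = (g - 5)^2*(g - 1)*(g + 3)*(g - 4)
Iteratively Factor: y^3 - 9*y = (y + 3)*(y^2 - 3*y) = (y - 3)*(y + 3)*(y)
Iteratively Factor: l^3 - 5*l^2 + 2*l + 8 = (l - 2)*(l^2 - 3*l - 4) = (l - 2)*(l + 1)*(l - 4)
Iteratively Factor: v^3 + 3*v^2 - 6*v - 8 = (v + 4)*(v^2 - v - 2) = (v + 1)*(v + 4)*(v - 2)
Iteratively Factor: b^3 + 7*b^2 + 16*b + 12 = (b + 2)*(b^2 + 5*b + 6) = (b + 2)^2*(b + 3)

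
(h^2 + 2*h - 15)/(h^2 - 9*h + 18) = (h + 5)/(h - 6)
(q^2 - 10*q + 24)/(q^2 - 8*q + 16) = (q - 6)/(q - 4)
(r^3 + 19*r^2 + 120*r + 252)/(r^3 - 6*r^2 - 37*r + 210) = (r^2 + 13*r + 42)/(r^2 - 12*r + 35)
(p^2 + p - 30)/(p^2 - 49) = (p^2 + p - 30)/(p^2 - 49)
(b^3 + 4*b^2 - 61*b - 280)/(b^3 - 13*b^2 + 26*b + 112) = (b^2 + 12*b + 35)/(b^2 - 5*b - 14)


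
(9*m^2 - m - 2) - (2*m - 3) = 9*m^2 - 3*m + 1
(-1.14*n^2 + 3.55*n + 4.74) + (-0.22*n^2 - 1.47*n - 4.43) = -1.36*n^2 + 2.08*n + 0.31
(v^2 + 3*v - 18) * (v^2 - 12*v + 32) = v^4 - 9*v^3 - 22*v^2 + 312*v - 576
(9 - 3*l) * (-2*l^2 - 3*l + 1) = 6*l^3 - 9*l^2 - 30*l + 9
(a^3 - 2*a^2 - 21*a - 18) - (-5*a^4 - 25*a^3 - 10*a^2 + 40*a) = 5*a^4 + 26*a^3 + 8*a^2 - 61*a - 18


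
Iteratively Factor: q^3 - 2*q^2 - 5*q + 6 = (q - 3)*(q^2 + q - 2) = (q - 3)*(q - 1)*(q + 2)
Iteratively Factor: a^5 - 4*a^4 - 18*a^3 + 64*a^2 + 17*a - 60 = (a + 4)*(a^4 - 8*a^3 + 14*a^2 + 8*a - 15) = (a - 5)*(a + 4)*(a^3 - 3*a^2 - a + 3) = (a - 5)*(a - 1)*(a + 4)*(a^2 - 2*a - 3) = (a - 5)*(a - 1)*(a + 1)*(a + 4)*(a - 3)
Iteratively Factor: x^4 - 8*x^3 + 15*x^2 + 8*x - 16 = (x - 1)*(x^3 - 7*x^2 + 8*x + 16) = (x - 4)*(x - 1)*(x^2 - 3*x - 4) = (x - 4)^2*(x - 1)*(x + 1)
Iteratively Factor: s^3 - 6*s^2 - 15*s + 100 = (s - 5)*(s^2 - s - 20) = (s - 5)*(s + 4)*(s - 5)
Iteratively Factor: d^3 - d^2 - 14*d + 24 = (d - 3)*(d^2 + 2*d - 8) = (d - 3)*(d + 4)*(d - 2)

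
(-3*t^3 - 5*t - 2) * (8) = -24*t^3 - 40*t - 16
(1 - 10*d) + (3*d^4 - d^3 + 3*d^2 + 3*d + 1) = 3*d^4 - d^3 + 3*d^2 - 7*d + 2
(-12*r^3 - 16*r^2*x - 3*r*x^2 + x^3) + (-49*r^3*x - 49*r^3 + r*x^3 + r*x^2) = -49*r^3*x - 61*r^3 - 16*r^2*x + r*x^3 - 2*r*x^2 + x^3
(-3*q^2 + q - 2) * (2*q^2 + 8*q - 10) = -6*q^4 - 22*q^3 + 34*q^2 - 26*q + 20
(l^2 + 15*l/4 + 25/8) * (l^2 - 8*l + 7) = l^4 - 17*l^3/4 - 159*l^2/8 + 5*l/4 + 175/8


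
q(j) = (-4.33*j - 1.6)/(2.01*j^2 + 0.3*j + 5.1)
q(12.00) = -0.18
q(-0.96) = 0.38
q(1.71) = -0.78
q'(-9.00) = 0.02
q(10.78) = -0.20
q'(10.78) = 0.02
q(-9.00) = 0.23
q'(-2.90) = 0.07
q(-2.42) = 0.55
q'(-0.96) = -0.44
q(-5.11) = 0.37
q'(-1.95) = -0.01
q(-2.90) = 0.52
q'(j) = (-4.33*j - 1.6)*(-4.02*j - 0.3)/(2.01*j^2 + 0.3*j + 5.1)^2 - 4.33/(2.01*j^2 + 0.3*j + 5.1)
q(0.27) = -0.52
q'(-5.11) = 0.05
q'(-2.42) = 0.05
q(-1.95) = 0.56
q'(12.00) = 0.01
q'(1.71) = 0.11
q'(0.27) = -0.68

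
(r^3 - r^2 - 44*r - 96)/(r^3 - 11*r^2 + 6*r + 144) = (r + 4)/(r - 6)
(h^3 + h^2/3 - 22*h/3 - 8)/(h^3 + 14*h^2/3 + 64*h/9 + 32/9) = 3*(h - 3)/(3*h + 4)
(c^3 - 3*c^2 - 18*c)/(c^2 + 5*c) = (c^2 - 3*c - 18)/(c + 5)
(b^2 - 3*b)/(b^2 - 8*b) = (b - 3)/(b - 8)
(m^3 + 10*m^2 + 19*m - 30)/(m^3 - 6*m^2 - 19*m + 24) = (m^2 + 11*m + 30)/(m^2 - 5*m - 24)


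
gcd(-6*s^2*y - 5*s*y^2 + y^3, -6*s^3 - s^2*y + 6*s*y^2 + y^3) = s + y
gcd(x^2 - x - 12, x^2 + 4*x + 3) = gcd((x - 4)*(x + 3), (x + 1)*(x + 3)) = x + 3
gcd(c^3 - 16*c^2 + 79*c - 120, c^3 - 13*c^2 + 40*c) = c^2 - 13*c + 40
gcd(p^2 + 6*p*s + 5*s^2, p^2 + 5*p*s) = p + 5*s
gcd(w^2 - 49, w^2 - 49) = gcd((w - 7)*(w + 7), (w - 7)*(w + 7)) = w^2 - 49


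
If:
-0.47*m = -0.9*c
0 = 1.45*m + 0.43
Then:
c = -0.15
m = -0.30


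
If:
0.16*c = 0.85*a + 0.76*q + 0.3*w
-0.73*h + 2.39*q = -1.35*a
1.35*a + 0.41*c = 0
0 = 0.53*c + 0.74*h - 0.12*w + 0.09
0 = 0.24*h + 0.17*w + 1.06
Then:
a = 2.92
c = -9.61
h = 4.68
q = -0.22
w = -12.84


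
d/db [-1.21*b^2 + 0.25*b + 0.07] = 0.25 - 2.42*b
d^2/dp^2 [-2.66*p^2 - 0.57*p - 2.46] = -5.32000000000000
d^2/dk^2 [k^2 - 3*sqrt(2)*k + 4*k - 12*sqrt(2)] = 2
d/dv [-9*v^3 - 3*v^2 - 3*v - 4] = -27*v^2 - 6*v - 3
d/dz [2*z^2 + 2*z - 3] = 4*z + 2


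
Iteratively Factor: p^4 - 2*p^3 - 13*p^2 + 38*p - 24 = (p + 4)*(p^3 - 6*p^2 + 11*p - 6) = (p - 3)*(p + 4)*(p^2 - 3*p + 2) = (p - 3)*(p - 1)*(p + 4)*(p - 2)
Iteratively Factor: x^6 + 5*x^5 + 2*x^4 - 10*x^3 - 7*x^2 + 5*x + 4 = (x + 1)*(x^5 + 4*x^4 - 2*x^3 - 8*x^2 + x + 4) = (x + 1)*(x + 4)*(x^4 - 2*x^2 + 1) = (x + 1)^2*(x + 4)*(x^3 - x^2 - x + 1) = (x - 1)*(x + 1)^2*(x + 4)*(x^2 - 1) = (x - 1)*(x + 1)^3*(x + 4)*(x - 1)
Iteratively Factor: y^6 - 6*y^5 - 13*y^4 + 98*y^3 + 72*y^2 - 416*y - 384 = (y + 1)*(y^5 - 7*y^4 - 6*y^3 + 104*y^2 - 32*y - 384) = (y - 4)*(y + 1)*(y^4 - 3*y^3 - 18*y^2 + 32*y + 96) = (y - 4)^2*(y + 1)*(y^3 + y^2 - 14*y - 24) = (y - 4)^2*(y + 1)*(y + 3)*(y^2 - 2*y - 8) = (y - 4)^3*(y + 1)*(y + 3)*(y + 2)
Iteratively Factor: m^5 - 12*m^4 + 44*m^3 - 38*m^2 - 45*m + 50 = (m - 5)*(m^4 - 7*m^3 + 9*m^2 + 7*m - 10) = (m - 5)*(m - 2)*(m^3 - 5*m^2 - m + 5) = (m - 5)*(m - 2)*(m - 1)*(m^2 - 4*m - 5) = (m - 5)^2*(m - 2)*(m - 1)*(m + 1)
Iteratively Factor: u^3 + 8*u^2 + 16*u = (u + 4)*(u^2 + 4*u) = u*(u + 4)*(u + 4)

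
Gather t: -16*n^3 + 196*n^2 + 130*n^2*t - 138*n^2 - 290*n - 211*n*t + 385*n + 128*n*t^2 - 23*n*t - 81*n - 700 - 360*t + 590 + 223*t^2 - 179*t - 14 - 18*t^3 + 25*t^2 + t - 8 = -16*n^3 + 58*n^2 + 14*n - 18*t^3 + t^2*(128*n + 248) + t*(130*n^2 - 234*n - 538) - 132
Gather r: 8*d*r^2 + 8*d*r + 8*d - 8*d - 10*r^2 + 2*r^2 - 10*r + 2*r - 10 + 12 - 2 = r^2*(8*d - 8) + r*(8*d - 8)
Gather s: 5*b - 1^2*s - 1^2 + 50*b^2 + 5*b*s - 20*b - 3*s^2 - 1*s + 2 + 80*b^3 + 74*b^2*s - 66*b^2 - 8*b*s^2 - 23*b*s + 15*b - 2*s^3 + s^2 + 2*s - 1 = 80*b^3 - 16*b^2 - 2*s^3 + s^2*(-8*b - 2) + s*(74*b^2 - 18*b)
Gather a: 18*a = 18*a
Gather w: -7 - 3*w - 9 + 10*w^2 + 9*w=10*w^2 + 6*w - 16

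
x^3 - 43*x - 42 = (x - 7)*(x + 1)*(x + 6)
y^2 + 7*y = y*(y + 7)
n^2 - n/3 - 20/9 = (n - 5/3)*(n + 4/3)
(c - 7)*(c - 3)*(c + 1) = c^3 - 9*c^2 + 11*c + 21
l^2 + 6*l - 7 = (l - 1)*(l + 7)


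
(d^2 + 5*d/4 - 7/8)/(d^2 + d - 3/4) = (4*d + 7)/(2*(2*d + 3))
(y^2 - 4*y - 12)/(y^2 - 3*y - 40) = (-y^2 + 4*y + 12)/(-y^2 + 3*y + 40)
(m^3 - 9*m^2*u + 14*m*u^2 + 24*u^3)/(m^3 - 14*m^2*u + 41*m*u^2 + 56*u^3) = (m^2 - 10*m*u + 24*u^2)/(m^2 - 15*m*u + 56*u^2)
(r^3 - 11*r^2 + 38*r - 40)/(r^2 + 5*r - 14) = (r^2 - 9*r + 20)/(r + 7)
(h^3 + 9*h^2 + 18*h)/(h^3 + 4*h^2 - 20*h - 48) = h*(h + 3)/(h^2 - 2*h - 8)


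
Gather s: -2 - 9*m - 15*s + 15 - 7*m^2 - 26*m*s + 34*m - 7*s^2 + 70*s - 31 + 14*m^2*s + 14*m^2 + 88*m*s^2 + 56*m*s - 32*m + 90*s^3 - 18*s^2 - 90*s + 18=7*m^2 - 7*m + 90*s^3 + s^2*(88*m - 25) + s*(14*m^2 + 30*m - 35)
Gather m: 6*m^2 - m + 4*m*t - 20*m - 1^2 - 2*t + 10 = 6*m^2 + m*(4*t - 21) - 2*t + 9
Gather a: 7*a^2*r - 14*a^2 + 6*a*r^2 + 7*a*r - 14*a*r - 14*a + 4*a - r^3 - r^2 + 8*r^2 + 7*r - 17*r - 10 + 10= a^2*(7*r - 14) + a*(6*r^2 - 7*r - 10) - r^3 + 7*r^2 - 10*r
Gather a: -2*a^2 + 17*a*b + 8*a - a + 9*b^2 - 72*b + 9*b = -2*a^2 + a*(17*b + 7) + 9*b^2 - 63*b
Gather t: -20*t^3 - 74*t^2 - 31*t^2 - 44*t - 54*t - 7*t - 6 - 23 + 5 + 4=-20*t^3 - 105*t^2 - 105*t - 20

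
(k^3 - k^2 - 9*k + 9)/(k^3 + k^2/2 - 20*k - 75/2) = 2*(k^2 - 4*k + 3)/(2*k^2 - 5*k - 25)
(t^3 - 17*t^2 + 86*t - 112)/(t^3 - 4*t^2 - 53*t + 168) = (t^2 - 9*t + 14)/(t^2 + 4*t - 21)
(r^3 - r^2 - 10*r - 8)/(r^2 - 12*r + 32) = (r^2 + 3*r + 2)/(r - 8)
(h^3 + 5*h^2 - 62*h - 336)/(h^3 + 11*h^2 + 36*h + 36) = (h^2 - h - 56)/(h^2 + 5*h + 6)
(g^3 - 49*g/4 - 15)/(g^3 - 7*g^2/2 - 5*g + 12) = (4*g^2 + 16*g + 15)/(2*(2*g^2 + g - 6))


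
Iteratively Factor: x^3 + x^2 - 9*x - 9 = (x + 1)*(x^2 - 9) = (x + 1)*(x + 3)*(x - 3)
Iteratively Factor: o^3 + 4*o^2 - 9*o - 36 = (o + 3)*(o^2 + o - 12) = (o - 3)*(o + 3)*(o + 4)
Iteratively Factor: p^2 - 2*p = (p - 2)*(p)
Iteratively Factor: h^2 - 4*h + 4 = (h - 2)*(h - 2)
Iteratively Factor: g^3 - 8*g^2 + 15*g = (g - 5)*(g^2 - 3*g) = (g - 5)*(g - 3)*(g)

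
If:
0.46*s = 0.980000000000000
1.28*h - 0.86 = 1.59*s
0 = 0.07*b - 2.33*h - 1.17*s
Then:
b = 146.06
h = 3.32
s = 2.13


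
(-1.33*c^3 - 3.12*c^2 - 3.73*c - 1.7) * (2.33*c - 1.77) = -3.0989*c^4 - 4.9155*c^3 - 3.1685*c^2 + 2.6411*c + 3.009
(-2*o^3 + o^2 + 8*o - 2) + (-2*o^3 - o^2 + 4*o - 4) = -4*o^3 + 12*o - 6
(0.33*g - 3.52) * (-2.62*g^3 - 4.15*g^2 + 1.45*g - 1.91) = -0.8646*g^4 + 7.8529*g^3 + 15.0865*g^2 - 5.7343*g + 6.7232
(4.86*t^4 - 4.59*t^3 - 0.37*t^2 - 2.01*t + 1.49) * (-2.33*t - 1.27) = -11.3238*t^5 + 4.5225*t^4 + 6.6914*t^3 + 5.1532*t^2 - 0.919*t - 1.8923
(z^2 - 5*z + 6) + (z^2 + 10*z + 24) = 2*z^2 + 5*z + 30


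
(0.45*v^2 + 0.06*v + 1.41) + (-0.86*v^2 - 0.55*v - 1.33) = -0.41*v^2 - 0.49*v + 0.0799999999999998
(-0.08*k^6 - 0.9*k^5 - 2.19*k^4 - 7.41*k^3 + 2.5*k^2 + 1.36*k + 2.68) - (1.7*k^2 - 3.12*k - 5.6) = -0.08*k^6 - 0.9*k^5 - 2.19*k^4 - 7.41*k^3 + 0.8*k^2 + 4.48*k + 8.28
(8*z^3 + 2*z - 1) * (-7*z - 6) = -56*z^4 - 48*z^3 - 14*z^2 - 5*z + 6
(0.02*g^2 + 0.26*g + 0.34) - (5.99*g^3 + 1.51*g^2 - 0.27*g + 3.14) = -5.99*g^3 - 1.49*g^2 + 0.53*g - 2.8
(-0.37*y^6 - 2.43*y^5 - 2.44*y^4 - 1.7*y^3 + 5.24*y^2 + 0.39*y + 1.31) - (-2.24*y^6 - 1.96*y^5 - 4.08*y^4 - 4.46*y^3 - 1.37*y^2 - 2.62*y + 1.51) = 1.87*y^6 - 0.47*y^5 + 1.64*y^4 + 2.76*y^3 + 6.61*y^2 + 3.01*y - 0.2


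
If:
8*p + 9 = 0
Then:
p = -9/8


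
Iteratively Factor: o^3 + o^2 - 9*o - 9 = (o + 1)*(o^2 - 9) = (o + 1)*(o + 3)*(o - 3)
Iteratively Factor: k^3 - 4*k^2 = (k)*(k^2 - 4*k) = k*(k - 4)*(k)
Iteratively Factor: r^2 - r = (r)*(r - 1)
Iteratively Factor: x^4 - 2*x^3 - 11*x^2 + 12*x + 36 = (x - 3)*(x^3 + x^2 - 8*x - 12) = (x - 3)^2*(x^2 + 4*x + 4) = (x - 3)^2*(x + 2)*(x + 2)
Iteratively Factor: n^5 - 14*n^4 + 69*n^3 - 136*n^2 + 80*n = (n - 5)*(n^4 - 9*n^3 + 24*n^2 - 16*n) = (n - 5)*(n - 4)*(n^3 - 5*n^2 + 4*n) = (n - 5)*(n - 4)^2*(n^2 - n) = (n - 5)*(n - 4)^2*(n - 1)*(n)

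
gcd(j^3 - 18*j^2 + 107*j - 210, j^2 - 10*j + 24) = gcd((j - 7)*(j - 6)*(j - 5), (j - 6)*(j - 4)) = j - 6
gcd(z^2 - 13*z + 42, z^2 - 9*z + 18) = z - 6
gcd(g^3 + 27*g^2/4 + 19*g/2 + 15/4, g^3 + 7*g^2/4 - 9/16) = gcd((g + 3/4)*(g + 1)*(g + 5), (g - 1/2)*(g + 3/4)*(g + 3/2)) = g + 3/4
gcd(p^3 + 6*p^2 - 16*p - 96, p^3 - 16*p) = p^2 - 16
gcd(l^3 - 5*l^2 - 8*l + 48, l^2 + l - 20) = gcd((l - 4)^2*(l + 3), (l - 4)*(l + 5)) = l - 4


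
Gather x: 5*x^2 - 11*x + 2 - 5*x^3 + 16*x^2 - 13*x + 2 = -5*x^3 + 21*x^2 - 24*x + 4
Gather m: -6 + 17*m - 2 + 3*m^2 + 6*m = 3*m^2 + 23*m - 8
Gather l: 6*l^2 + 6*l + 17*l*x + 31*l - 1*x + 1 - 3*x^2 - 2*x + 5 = 6*l^2 + l*(17*x + 37) - 3*x^2 - 3*x + 6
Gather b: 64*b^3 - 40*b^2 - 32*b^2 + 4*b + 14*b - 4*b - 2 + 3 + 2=64*b^3 - 72*b^2 + 14*b + 3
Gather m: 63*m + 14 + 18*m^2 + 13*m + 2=18*m^2 + 76*m + 16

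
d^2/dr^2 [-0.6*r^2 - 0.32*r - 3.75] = -1.20000000000000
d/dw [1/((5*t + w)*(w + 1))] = -(5*t + 2*w + 1)/((5*t + w)^2*(w + 1)^2)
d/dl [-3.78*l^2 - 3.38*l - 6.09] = -7.56*l - 3.38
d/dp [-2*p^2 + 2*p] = 2 - 4*p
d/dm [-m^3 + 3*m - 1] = 3 - 3*m^2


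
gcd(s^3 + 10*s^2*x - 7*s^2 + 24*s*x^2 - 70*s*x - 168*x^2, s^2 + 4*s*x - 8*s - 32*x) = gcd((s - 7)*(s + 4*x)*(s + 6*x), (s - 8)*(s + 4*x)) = s + 4*x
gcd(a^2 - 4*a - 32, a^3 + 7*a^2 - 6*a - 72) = a + 4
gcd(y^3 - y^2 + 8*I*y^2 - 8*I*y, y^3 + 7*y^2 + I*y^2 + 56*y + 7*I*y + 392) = y + 8*I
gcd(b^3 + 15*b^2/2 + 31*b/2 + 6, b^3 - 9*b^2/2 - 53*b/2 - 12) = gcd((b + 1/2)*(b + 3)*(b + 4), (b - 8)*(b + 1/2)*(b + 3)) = b^2 + 7*b/2 + 3/2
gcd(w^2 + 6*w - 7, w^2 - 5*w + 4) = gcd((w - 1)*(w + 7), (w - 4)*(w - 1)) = w - 1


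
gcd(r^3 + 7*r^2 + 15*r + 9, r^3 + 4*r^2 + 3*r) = r^2 + 4*r + 3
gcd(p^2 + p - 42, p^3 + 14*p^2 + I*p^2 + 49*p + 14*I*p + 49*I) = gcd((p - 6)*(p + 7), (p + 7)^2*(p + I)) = p + 7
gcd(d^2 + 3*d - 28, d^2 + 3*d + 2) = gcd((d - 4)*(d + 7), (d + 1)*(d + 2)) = 1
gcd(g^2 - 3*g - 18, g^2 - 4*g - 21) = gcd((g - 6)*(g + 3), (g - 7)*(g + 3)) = g + 3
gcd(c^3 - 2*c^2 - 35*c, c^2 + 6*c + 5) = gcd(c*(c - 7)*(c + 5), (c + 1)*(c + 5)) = c + 5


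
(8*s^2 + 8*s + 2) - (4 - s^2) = 9*s^2 + 8*s - 2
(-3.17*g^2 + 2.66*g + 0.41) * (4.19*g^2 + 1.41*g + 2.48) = -13.2823*g^4 + 6.6757*g^3 - 2.3931*g^2 + 7.1749*g + 1.0168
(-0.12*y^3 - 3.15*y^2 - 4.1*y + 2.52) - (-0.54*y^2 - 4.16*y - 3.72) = -0.12*y^3 - 2.61*y^2 + 0.0600000000000005*y + 6.24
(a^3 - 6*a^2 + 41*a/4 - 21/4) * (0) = 0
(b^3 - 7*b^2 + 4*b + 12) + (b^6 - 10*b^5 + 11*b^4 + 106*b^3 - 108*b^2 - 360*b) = b^6 - 10*b^5 + 11*b^4 + 107*b^3 - 115*b^2 - 356*b + 12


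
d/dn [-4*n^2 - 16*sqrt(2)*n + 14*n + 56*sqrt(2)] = -8*n - 16*sqrt(2) + 14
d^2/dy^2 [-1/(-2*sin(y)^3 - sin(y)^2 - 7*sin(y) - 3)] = (-36*sin(y)^6 - 22*sin(y)^5 + 16*sin(y)^4 + 65*sin(y)^3 + 53*sin(y)^2 + 27*sin(y) + 92)/(2*sin(y)^3 + sin(y)^2 + 7*sin(y) + 3)^3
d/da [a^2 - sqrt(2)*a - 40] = 2*a - sqrt(2)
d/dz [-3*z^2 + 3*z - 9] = 3 - 6*z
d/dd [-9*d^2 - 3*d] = -18*d - 3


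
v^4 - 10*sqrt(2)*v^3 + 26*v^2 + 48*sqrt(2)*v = v*(v - 8*sqrt(2))*(v - 3*sqrt(2))*(v + sqrt(2))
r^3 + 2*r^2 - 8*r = r*(r - 2)*(r + 4)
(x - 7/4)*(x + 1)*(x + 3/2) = x^3 + 3*x^2/4 - 23*x/8 - 21/8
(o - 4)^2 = o^2 - 8*o + 16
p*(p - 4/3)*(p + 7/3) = p^3 + p^2 - 28*p/9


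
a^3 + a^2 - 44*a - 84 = (a - 7)*(a + 2)*(a + 6)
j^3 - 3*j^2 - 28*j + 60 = (j - 6)*(j - 2)*(j + 5)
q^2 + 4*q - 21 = (q - 3)*(q + 7)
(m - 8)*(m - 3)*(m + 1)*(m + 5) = m^4 - 5*m^3 - 37*m^2 + 89*m + 120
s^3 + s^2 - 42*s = s*(s - 6)*(s + 7)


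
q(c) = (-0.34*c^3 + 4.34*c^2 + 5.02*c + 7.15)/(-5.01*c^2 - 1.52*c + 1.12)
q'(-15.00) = 0.07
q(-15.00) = -1.86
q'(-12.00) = 0.07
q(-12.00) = -1.65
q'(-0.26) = -2.53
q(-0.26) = 5.22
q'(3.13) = 0.23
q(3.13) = -1.04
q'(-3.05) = 0.03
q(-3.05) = -1.02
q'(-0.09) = 6.29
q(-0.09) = 5.54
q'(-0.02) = 11.28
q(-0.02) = 6.14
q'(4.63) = 0.13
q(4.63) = -0.79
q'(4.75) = 0.12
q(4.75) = -0.78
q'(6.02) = 0.10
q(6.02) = -0.64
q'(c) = (10.02*c + 1.52)*(-0.34*c^3 + 4.34*c^2 + 5.02*c + 7.15)/(-5.01*c^2 - 1.52*c + 1.12)^2 + (-1.02*c^2 + 8.68*c + 5.02)/(-5.01*c^2 - 1.52*c + 1.12) = (1.7034*c^4 + 1.0336*c^3 + 17.411*c^2 + 81.3646*c + 16.4904)/(25.1001*c^4 + 15.2304*c^3 - 8.912*c^2 - 3.4048*c + 1.2544)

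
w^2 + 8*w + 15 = (w + 3)*(w + 5)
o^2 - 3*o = o*(o - 3)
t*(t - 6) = t^2 - 6*t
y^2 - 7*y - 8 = (y - 8)*(y + 1)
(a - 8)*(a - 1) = a^2 - 9*a + 8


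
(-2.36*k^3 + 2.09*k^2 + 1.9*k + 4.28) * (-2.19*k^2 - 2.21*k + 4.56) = 5.1684*k^5 + 0.6385*k^4 - 19.5415*k^3 - 4.0418*k^2 - 0.7948*k + 19.5168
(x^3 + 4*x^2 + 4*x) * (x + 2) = x^4 + 6*x^3 + 12*x^2 + 8*x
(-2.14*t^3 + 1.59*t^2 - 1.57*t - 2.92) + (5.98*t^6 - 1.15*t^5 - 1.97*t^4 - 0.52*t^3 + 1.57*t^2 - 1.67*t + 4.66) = 5.98*t^6 - 1.15*t^5 - 1.97*t^4 - 2.66*t^3 + 3.16*t^2 - 3.24*t + 1.74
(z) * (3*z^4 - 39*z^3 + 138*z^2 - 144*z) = 3*z^5 - 39*z^4 + 138*z^3 - 144*z^2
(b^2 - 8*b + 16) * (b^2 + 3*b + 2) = b^4 - 5*b^3 - 6*b^2 + 32*b + 32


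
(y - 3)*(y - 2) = y^2 - 5*y + 6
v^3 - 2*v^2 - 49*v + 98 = (v - 7)*(v - 2)*(v + 7)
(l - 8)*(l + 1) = l^2 - 7*l - 8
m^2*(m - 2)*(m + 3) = m^4 + m^3 - 6*m^2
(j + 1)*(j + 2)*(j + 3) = j^3 + 6*j^2 + 11*j + 6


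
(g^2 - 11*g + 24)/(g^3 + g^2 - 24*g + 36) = (g - 8)/(g^2 + 4*g - 12)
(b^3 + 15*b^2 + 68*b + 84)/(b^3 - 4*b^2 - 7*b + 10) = (b^2 + 13*b + 42)/(b^2 - 6*b + 5)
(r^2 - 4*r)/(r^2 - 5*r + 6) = r*(r - 4)/(r^2 - 5*r + 6)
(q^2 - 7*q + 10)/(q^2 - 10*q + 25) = (q - 2)/(q - 5)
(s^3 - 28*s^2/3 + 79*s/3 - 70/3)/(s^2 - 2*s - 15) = (3*s^2 - 13*s + 14)/(3*(s + 3))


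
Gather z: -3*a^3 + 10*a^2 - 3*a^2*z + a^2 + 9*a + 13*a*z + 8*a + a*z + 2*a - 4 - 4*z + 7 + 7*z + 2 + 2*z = -3*a^3 + 11*a^2 + 19*a + z*(-3*a^2 + 14*a + 5) + 5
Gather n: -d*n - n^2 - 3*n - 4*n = -n^2 + n*(-d - 7)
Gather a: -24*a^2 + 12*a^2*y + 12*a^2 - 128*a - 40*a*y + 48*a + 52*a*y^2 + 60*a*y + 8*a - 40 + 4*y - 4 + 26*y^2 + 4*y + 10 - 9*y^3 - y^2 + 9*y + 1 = a^2*(12*y - 12) + a*(52*y^2 + 20*y - 72) - 9*y^3 + 25*y^2 + 17*y - 33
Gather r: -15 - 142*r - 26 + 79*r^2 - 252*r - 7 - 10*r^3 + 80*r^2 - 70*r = -10*r^3 + 159*r^2 - 464*r - 48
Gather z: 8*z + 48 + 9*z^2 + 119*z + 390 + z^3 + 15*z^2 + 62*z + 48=z^3 + 24*z^2 + 189*z + 486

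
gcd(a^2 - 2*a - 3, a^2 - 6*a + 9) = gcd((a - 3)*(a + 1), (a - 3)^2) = a - 3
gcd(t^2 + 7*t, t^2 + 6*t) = t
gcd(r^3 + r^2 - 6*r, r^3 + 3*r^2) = r^2 + 3*r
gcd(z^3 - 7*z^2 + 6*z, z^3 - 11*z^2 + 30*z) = z^2 - 6*z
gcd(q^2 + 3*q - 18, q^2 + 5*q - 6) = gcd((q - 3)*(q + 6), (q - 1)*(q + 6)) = q + 6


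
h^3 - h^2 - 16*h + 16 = (h - 4)*(h - 1)*(h + 4)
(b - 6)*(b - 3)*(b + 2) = b^3 - 7*b^2 + 36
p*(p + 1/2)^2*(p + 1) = p^4 + 2*p^3 + 5*p^2/4 + p/4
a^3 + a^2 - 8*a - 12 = (a - 3)*(a + 2)^2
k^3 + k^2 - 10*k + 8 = (k - 2)*(k - 1)*(k + 4)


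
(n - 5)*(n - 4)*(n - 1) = n^3 - 10*n^2 + 29*n - 20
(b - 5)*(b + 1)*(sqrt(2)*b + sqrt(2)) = sqrt(2)*b^3 - 3*sqrt(2)*b^2 - 9*sqrt(2)*b - 5*sqrt(2)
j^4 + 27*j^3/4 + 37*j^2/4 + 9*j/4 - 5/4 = (j - 1/4)*(j + 1)^2*(j + 5)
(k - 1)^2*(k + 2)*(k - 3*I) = k^4 - 3*I*k^3 - 3*k^2 + 2*k + 9*I*k - 6*I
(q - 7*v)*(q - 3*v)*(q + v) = q^3 - 9*q^2*v + 11*q*v^2 + 21*v^3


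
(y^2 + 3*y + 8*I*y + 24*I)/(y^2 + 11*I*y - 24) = (y + 3)/(y + 3*I)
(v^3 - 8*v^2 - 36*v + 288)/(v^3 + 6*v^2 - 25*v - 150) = (v^2 - 14*v + 48)/(v^2 - 25)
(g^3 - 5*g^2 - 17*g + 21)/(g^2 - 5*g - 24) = (g^2 - 8*g + 7)/(g - 8)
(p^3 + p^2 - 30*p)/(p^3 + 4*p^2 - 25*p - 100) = p*(p + 6)/(p^2 + 9*p + 20)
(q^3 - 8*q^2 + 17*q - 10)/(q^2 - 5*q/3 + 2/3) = 3*(q^2 - 7*q + 10)/(3*q - 2)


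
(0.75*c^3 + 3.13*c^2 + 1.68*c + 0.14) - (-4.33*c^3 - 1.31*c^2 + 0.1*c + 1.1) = 5.08*c^3 + 4.44*c^2 + 1.58*c - 0.96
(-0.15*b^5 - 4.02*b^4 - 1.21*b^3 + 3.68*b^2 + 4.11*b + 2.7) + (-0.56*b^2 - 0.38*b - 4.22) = -0.15*b^5 - 4.02*b^4 - 1.21*b^3 + 3.12*b^2 + 3.73*b - 1.52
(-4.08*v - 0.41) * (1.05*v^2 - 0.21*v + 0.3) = -4.284*v^3 + 0.4263*v^2 - 1.1379*v - 0.123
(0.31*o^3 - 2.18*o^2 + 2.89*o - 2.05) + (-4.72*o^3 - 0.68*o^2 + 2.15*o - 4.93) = -4.41*o^3 - 2.86*o^2 + 5.04*o - 6.98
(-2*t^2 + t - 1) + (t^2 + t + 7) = -t^2 + 2*t + 6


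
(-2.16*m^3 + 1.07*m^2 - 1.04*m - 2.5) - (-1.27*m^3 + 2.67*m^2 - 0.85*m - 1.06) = -0.89*m^3 - 1.6*m^2 - 0.19*m - 1.44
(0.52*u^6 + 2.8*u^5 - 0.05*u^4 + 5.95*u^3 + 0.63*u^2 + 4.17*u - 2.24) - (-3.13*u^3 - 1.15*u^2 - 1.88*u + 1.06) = 0.52*u^6 + 2.8*u^5 - 0.05*u^4 + 9.08*u^3 + 1.78*u^2 + 6.05*u - 3.3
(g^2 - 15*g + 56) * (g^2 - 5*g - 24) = g^4 - 20*g^3 + 107*g^2 + 80*g - 1344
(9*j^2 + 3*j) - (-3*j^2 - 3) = 12*j^2 + 3*j + 3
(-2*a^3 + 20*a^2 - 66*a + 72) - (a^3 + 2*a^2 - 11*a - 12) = -3*a^3 + 18*a^2 - 55*a + 84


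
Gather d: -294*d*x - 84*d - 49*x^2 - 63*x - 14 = d*(-294*x - 84) - 49*x^2 - 63*x - 14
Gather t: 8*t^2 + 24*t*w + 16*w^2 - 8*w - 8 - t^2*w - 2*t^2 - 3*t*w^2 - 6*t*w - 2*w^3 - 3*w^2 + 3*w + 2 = t^2*(6 - w) + t*(-3*w^2 + 18*w) - 2*w^3 + 13*w^2 - 5*w - 6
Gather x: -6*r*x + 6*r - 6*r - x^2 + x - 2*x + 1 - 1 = -x^2 + x*(-6*r - 1)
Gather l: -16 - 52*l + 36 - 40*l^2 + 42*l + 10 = -40*l^2 - 10*l + 30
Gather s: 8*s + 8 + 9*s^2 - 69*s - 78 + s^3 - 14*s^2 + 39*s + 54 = s^3 - 5*s^2 - 22*s - 16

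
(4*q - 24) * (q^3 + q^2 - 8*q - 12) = 4*q^4 - 20*q^3 - 56*q^2 + 144*q + 288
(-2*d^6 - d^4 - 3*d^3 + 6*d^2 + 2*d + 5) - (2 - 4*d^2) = -2*d^6 - d^4 - 3*d^3 + 10*d^2 + 2*d + 3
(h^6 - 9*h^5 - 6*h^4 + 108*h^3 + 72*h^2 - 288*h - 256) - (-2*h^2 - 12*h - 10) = h^6 - 9*h^5 - 6*h^4 + 108*h^3 + 74*h^2 - 276*h - 246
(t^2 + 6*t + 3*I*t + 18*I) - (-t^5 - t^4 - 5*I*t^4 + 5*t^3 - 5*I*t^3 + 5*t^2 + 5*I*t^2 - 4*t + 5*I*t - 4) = t^5 + t^4 + 5*I*t^4 - 5*t^3 + 5*I*t^3 - 4*t^2 - 5*I*t^2 + 10*t - 2*I*t + 4 + 18*I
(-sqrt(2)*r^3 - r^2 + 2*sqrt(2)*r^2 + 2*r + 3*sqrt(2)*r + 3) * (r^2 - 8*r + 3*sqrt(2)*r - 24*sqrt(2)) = -sqrt(2)*r^5 - 7*r^4 + 10*sqrt(2)*r^4 - 16*sqrt(2)*r^3 + 70*r^3 - 91*r^2 + 6*sqrt(2)*r^2 - 168*r - 39*sqrt(2)*r - 72*sqrt(2)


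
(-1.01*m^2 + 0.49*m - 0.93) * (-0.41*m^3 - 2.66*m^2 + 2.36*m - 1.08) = 0.4141*m^5 + 2.4857*m^4 - 3.3057*m^3 + 4.721*m^2 - 2.724*m + 1.0044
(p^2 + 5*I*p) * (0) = 0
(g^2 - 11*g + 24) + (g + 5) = g^2 - 10*g + 29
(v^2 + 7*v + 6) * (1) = v^2 + 7*v + 6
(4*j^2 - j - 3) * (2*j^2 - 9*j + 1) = 8*j^4 - 38*j^3 + 7*j^2 + 26*j - 3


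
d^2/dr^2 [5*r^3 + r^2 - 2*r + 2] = 30*r + 2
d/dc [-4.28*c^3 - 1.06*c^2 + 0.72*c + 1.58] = -12.84*c^2 - 2.12*c + 0.72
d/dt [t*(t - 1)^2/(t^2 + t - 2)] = (t^2 + 4*t - 2)/(t^2 + 4*t + 4)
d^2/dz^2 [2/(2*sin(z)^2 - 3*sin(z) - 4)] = 2*(16*sin(z)^4 - 18*sin(z)^3 + 17*sin(z)^2 + 24*sin(z) - 34)/(3*sin(z) + cos(2*z) + 3)^3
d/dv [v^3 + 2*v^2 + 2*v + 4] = 3*v^2 + 4*v + 2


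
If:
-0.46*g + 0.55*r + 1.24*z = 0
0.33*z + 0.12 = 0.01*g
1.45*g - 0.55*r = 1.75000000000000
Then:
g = 2.14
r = 2.46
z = -0.30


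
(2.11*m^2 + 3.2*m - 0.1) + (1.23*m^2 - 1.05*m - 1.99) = 3.34*m^2 + 2.15*m - 2.09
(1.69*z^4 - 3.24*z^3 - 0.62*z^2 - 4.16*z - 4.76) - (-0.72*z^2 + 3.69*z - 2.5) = 1.69*z^4 - 3.24*z^3 + 0.1*z^2 - 7.85*z - 2.26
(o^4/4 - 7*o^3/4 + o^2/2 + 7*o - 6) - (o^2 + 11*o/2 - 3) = o^4/4 - 7*o^3/4 - o^2/2 + 3*o/2 - 3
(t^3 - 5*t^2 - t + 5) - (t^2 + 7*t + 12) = t^3 - 6*t^2 - 8*t - 7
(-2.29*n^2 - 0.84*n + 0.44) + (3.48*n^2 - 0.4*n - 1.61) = 1.19*n^2 - 1.24*n - 1.17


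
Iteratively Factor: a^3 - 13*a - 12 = (a - 4)*(a^2 + 4*a + 3) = (a - 4)*(a + 3)*(a + 1)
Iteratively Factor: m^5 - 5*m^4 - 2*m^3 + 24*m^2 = (m)*(m^4 - 5*m^3 - 2*m^2 + 24*m) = m*(m - 3)*(m^3 - 2*m^2 - 8*m) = m*(m - 3)*(m + 2)*(m^2 - 4*m) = m^2*(m - 3)*(m + 2)*(m - 4)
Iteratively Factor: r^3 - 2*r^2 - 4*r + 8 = (r - 2)*(r^2 - 4) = (r - 2)^2*(r + 2)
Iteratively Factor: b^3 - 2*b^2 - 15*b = (b + 3)*(b^2 - 5*b) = b*(b + 3)*(b - 5)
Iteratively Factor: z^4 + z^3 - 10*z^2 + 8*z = (z - 2)*(z^3 + 3*z^2 - 4*z) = z*(z - 2)*(z^2 + 3*z - 4) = z*(z - 2)*(z + 4)*(z - 1)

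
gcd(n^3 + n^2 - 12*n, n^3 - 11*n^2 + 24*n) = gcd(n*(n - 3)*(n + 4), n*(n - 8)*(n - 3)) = n^2 - 3*n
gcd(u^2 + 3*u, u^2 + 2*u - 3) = u + 3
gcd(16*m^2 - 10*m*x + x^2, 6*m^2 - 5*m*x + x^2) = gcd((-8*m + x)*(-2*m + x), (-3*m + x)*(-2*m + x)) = -2*m + x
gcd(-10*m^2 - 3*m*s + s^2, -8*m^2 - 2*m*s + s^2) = 2*m + s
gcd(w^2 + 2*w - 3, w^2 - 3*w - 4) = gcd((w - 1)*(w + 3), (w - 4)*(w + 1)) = 1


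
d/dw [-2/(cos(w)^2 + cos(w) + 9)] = -2*(2*cos(w) + 1)*sin(w)/(cos(w)^2 + cos(w) + 9)^2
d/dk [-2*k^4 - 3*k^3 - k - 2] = -8*k^3 - 9*k^2 - 1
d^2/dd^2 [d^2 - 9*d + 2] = 2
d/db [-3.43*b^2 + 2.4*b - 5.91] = 2.4 - 6.86*b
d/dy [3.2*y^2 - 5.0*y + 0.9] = 6.4*y - 5.0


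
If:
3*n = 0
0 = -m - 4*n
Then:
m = 0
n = 0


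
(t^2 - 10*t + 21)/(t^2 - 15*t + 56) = (t - 3)/(t - 8)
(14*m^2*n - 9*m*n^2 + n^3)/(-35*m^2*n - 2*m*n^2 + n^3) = (-2*m + n)/(5*m + n)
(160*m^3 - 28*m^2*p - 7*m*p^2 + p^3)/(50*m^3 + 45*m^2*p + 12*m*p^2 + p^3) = (32*m^2 - 12*m*p + p^2)/(10*m^2 + 7*m*p + p^2)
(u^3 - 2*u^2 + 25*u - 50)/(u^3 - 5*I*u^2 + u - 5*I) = (u^2 + u*(-2 + 5*I) - 10*I)/(u^2 + 1)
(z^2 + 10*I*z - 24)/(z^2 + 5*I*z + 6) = (z + 4*I)/(z - I)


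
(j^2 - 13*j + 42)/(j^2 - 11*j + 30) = (j - 7)/(j - 5)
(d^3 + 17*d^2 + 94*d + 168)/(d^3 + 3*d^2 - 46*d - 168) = (d + 7)/(d - 7)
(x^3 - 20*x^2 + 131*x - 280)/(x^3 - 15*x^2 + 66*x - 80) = (x - 7)/(x - 2)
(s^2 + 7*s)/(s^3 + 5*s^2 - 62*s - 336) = s/(s^2 - 2*s - 48)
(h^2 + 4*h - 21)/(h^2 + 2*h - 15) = (h + 7)/(h + 5)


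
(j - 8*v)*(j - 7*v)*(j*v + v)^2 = j^4*v^2 - 15*j^3*v^3 + 2*j^3*v^2 + 56*j^2*v^4 - 30*j^2*v^3 + j^2*v^2 + 112*j*v^4 - 15*j*v^3 + 56*v^4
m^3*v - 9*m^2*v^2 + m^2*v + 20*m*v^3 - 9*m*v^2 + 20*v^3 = (m - 5*v)*(m - 4*v)*(m*v + v)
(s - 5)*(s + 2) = s^2 - 3*s - 10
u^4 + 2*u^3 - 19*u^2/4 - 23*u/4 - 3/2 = (u - 2)*(u + 1/2)^2*(u + 3)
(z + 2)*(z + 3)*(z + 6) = z^3 + 11*z^2 + 36*z + 36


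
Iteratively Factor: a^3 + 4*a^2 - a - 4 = (a + 4)*(a^2 - 1) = (a - 1)*(a + 4)*(a + 1)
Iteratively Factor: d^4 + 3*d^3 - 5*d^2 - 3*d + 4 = (d + 4)*(d^3 - d^2 - d + 1) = (d - 1)*(d + 4)*(d^2 - 1) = (d - 1)*(d + 1)*(d + 4)*(d - 1)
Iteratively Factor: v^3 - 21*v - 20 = (v + 1)*(v^2 - v - 20) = (v - 5)*(v + 1)*(v + 4)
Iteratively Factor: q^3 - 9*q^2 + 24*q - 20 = (q - 5)*(q^2 - 4*q + 4) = (q - 5)*(q - 2)*(q - 2)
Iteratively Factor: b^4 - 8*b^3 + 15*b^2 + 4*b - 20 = (b - 5)*(b^3 - 3*b^2 + 4) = (b - 5)*(b - 2)*(b^2 - b - 2) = (b - 5)*(b - 2)*(b + 1)*(b - 2)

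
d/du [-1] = 0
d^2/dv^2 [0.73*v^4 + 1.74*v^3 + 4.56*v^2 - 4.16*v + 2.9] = 8.76*v^2 + 10.44*v + 9.12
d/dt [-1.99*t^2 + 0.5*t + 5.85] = 0.5 - 3.98*t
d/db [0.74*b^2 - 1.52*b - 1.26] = 1.48*b - 1.52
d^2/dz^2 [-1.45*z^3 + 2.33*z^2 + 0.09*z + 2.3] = 4.66 - 8.7*z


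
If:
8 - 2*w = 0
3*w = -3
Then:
No Solution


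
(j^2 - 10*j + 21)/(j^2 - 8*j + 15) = (j - 7)/(j - 5)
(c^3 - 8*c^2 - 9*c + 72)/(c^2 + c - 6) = (c^2 - 11*c + 24)/(c - 2)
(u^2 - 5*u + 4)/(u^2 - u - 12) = (u - 1)/(u + 3)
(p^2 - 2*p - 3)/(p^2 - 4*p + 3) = (p + 1)/(p - 1)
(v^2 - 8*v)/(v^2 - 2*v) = (v - 8)/(v - 2)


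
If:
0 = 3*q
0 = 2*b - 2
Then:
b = 1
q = 0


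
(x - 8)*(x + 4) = x^2 - 4*x - 32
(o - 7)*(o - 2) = o^2 - 9*o + 14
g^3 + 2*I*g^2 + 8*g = g*(g - 2*I)*(g + 4*I)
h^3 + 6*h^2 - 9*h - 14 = (h - 2)*(h + 1)*(h + 7)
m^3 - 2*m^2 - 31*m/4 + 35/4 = (m - 7/2)*(m - 1)*(m + 5/2)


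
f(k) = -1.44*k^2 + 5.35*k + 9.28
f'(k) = 5.35 - 2.88*k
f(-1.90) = -6.08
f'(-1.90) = 10.82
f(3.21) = 11.62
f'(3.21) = -3.89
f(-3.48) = -26.78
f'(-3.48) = 15.37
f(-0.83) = 3.85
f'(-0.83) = 7.74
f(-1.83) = -5.33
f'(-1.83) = 10.62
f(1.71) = 14.22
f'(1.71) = 0.43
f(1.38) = 13.92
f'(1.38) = 1.38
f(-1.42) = -1.22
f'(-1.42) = 9.44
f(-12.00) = -262.28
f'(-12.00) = 39.91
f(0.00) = 9.28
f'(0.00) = 5.35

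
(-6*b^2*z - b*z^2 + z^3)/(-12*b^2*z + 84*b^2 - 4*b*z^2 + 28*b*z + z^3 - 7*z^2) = z*(-3*b + z)/(-6*b*z + 42*b + z^2 - 7*z)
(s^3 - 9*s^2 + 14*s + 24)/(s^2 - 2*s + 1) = (s^3 - 9*s^2 + 14*s + 24)/(s^2 - 2*s + 1)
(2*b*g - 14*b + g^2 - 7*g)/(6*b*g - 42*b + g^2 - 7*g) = (2*b + g)/(6*b + g)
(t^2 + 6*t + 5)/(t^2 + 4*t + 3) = (t + 5)/(t + 3)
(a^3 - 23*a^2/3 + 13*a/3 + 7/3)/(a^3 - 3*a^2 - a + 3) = (3*a^2 - 20*a - 7)/(3*(a^2 - 2*a - 3))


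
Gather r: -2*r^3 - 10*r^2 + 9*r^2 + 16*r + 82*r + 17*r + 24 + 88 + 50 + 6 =-2*r^3 - r^2 + 115*r + 168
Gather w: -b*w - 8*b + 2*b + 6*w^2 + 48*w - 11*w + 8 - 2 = -6*b + 6*w^2 + w*(37 - b) + 6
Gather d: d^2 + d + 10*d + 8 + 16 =d^2 + 11*d + 24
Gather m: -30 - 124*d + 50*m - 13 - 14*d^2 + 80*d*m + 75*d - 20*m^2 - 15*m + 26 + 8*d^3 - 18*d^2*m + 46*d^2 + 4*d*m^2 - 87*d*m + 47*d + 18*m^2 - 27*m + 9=8*d^3 + 32*d^2 - 2*d + m^2*(4*d - 2) + m*(-18*d^2 - 7*d + 8) - 8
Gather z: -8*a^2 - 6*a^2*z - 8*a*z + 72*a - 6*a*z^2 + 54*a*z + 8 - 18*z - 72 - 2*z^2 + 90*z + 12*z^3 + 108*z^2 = -8*a^2 + 72*a + 12*z^3 + z^2*(106 - 6*a) + z*(-6*a^2 + 46*a + 72) - 64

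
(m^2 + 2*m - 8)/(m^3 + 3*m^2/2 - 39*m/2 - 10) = 2*(m^2 + 2*m - 8)/(2*m^3 + 3*m^2 - 39*m - 20)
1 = 1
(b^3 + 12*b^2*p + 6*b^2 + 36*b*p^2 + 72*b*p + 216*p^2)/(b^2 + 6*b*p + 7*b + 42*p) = (b^2 + 6*b*p + 6*b + 36*p)/(b + 7)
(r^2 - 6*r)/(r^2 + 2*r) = (r - 6)/(r + 2)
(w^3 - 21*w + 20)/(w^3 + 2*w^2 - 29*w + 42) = (w^3 - 21*w + 20)/(w^3 + 2*w^2 - 29*w + 42)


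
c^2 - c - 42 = (c - 7)*(c + 6)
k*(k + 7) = k^2 + 7*k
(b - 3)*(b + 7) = b^2 + 4*b - 21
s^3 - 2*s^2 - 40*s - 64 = (s - 8)*(s + 2)*(s + 4)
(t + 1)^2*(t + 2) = t^3 + 4*t^2 + 5*t + 2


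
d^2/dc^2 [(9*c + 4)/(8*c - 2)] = 100/(4*c - 1)^3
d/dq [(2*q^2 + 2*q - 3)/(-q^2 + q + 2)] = (4*q^2 + 2*q + 7)/(q^4 - 2*q^3 - 3*q^2 + 4*q + 4)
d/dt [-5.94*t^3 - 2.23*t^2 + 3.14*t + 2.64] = -17.82*t^2 - 4.46*t + 3.14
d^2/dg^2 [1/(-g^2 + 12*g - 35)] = 2*(g^2 - 12*g - 4*(g - 6)^2 + 35)/(g^2 - 12*g + 35)^3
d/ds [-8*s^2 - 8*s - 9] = -16*s - 8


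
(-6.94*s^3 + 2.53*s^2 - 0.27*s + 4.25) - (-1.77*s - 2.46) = -6.94*s^3 + 2.53*s^2 + 1.5*s + 6.71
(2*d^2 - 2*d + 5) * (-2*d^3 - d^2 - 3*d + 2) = -4*d^5 + 2*d^4 - 14*d^3 + 5*d^2 - 19*d + 10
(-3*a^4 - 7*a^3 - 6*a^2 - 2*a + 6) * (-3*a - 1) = 9*a^5 + 24*a^4 + 25*a^3 + 12*a^2 - 16*a - 6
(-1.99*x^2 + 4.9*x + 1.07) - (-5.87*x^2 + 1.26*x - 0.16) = 3.88*x^2 + 3.64*x + 1.23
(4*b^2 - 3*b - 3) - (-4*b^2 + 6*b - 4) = 8*b^2 - 9*b + 1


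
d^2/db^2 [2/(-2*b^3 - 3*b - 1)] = 12*(2*b*(2*b^3 + 3*b + 1) - 3*(2*b^2 + 1)^2)/(2*b^3 + 3*b + 1)^3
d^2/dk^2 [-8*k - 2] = 0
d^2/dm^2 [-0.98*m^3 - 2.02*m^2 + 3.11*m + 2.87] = -5.88*m - 4.04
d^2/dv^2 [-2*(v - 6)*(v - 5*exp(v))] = 10*v*exp(v) - 40*exp(v) - 4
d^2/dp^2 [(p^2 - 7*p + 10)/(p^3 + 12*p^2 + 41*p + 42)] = 2*(p^6 - 21*p^5 - 315*p^4 - 547*p^3 + 5802*p^2 + 24084*p + 25588)/(p^9 + 36*p^8 + 555*p^7 + 4806*p^6 + 25779*p^5 + 88992*p^4 + 198197*p^3 + 275310*p^2 + 216972*p + 74088)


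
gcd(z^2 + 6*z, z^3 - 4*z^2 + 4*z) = z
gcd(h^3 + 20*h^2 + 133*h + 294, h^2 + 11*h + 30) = h + 6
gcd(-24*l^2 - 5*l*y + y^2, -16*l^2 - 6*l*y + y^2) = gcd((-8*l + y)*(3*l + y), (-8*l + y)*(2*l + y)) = -8*l + y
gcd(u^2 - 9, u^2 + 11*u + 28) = 1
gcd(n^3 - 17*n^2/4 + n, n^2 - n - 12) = n - 4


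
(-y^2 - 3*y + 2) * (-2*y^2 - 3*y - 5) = 2*y^4 + 9*y^3 + 10*y^2 + 9*y - 10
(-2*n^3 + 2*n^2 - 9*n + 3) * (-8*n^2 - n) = 16*n^5 - 14*n^4 + 70*n^3 - 15*n^2 - 3*n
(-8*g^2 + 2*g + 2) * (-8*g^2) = 64*g^4 - 16*g^3 - 16*g^2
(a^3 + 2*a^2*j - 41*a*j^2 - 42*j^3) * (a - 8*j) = a^4 - 6*a^3*j - 57*a^2*j^2 + 286*a*j^3 + 336*j^4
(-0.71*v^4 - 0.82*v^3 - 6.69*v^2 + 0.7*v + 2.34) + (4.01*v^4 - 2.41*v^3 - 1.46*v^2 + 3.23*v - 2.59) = 3.3*v^4 - 3.23*v^3 - 8.15*v^2 + 3.93*v - 0.25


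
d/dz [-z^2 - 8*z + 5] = -2*z - 8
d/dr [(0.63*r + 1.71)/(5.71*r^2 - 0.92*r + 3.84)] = (-3.5973*r^2 - 19.5282*r + 3.9924)/(32.6041*r^4 - 10.5064*r^3 + 44.6992*r^2 - 7.0656*r + 14.7456)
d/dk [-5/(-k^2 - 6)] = -10*k/(k^2 + 6)^2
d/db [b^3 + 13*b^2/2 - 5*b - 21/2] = 3*b^2 + 13*b - 5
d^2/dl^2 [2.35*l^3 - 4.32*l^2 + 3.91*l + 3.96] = 14.1*l - 8.64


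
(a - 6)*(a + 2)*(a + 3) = a^3 - a^2 - 24*a - 36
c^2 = c^2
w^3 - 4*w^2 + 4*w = w*(w - 2)^2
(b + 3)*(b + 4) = b^2 + 7*b + 12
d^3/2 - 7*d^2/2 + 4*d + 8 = (d/2 + 1/2)*(d - 4)^2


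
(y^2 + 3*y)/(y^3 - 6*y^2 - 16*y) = (y + 3)/(y^2 - 6*y - 16)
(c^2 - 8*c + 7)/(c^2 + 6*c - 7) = (c - 7)/(c + 7)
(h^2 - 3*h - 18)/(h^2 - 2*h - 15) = (h - 6)/(h - 5)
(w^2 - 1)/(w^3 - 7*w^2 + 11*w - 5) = (w + 1)/(w^2 - 6*w + 5)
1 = 1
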